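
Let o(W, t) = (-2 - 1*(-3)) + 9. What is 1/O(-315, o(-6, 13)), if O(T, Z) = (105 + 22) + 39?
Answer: 1/166 ≈ 0.0060241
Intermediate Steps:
o(W, t) = 10 (o(W, t) = (-2 + 3) + 9 = 1 + 9 = 10)
O(T, Z) = 166 (O(T, Z) = 127 + 39 = 166)
1/O(-315, o(-6, 13)) = 1/166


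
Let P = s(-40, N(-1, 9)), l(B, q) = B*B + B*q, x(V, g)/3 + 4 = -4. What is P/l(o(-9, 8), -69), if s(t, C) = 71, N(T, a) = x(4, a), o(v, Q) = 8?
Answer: -71/488 ≈ -0.14549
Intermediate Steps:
x(V, g) = -24 (x(V, g) = -12 + 3*(-4) = -12 - 12 = -24)
N(T, a) = -24
l(B, q) = B² + B*q
P = 71
P/l(o(-9, 8), -69) = 71/((8*(8 - 69))) = 71/((8*(-61))) = 71/(-488) = 71*(-1/488) = -71/488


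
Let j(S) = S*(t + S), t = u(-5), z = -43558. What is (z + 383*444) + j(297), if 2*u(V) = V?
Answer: 427921/2 ≈ 2.1396e+5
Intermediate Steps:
u(V) = V/2
t = -5/2 (t = (½)*(-5) = -5/2 ≈ -2.5000)
j(S) = S*(-5/2 + S)
(z + 383*444) + j(297) = (-43558 + 383*444) + (½)*297*(-5 + 2*297) = (-43558 + 170052) + (½)*297*(-5 + 594) = 126494 + (½)*297*589 = 126494 + 174933/2 = 427921/2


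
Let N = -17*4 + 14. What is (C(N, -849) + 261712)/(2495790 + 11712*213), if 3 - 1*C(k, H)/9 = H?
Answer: 134690/2495223 ≈ 0.053979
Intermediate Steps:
N = -54 (N = -68 + 14 = -54)
C(k, H) = 27 - 9*H
(C(N, -849) + 261712)/(2495790 + 11712*213) = ((27 - 9*(-849)) + 261712)/(2495790 + 11712*213) = ((27 + 7641) + 261712)/(2495790 + 2494656) = (7668 + 261712)/4990446 = 269380*(1/4990446) = 134690/2495223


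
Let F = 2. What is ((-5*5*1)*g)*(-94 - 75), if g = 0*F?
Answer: 0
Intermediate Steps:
g = 0 (g = 0*2 = 0)
((-5*5*1)*g)*(-94 - 75) = ((-5*5*1)*0)*(-94 - 75) = (-25*1*0)*(-169) = -25*0*(-169) = 0*(-169) = 0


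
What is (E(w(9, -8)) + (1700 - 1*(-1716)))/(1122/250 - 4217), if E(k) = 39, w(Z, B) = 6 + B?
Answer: -431875/526564 ≈ -0.82018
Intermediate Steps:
(E(w(9, -8)) + (1700 - 1*(-1716)))/(1122/250 - 4217) = (39 + (1700 - 1*(-1716)))/(1122/250 - 4217) = (39 + (1700 + 1716))/(1122*(1/250) - 4217) = (39 + 3416)/(561/125 - 4217) = 3455/(-526564/125) = 3455*(-125/526564) = -431875/526564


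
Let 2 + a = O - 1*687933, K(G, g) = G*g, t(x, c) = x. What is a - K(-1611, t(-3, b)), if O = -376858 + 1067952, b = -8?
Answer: -1674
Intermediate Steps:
O = 691094
a = 3159 (a = -2 + (691094 - 1*687933) = -2 + (691094 - 687933) = -2 + 3161 = 3159)
a - K(-1611, t(-3, b)) = 3159 - (-1611)*(-3) = 3159 - 1*4833 = 3159 - 4833 = -1674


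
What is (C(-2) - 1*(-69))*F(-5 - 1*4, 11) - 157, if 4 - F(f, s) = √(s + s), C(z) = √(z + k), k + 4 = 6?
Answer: 119 - 69*√22 ≈ -204.64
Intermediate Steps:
k = 2 (k = -4 + 6 = 2)
C(z) = √(2 + z) (C(z) = √(z + 2) = √(2 + z))
F(f, s) = 4 - √2*√s (F(f, s) = 4 - √(s + s) = 4 - √(2*s) = 4 - √2*√s)
(C(-2) - 1*(-69))*F(-5 - 1*4, 11) - 157 = (√(2 - 2) - 1*(-69))*(4 - √2*√11) - 157 = (√0 + 69)*(4 - √22) - 157 = (0 + 69)*(4 - √22) - 157 = 69*(4 - √22) - 157 = (276 - 69*√22) - 157 = 119 - 69*√22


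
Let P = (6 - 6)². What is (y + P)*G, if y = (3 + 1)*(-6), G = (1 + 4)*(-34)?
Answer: 4080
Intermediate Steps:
P = 0 (P = 0² = 0)
G = -170 (G = 5*(-34) = -170)
y = -24 (y = 4*(-6) = -24)
(y + P)*G = (-24 + 0)*(-170) = -24*(-170) = 4080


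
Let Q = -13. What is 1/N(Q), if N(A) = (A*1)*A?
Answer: 1/169 ≈ 0.0059172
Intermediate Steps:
N(A) = A**2 (N(A) = A*A = A**2)
1/N(Q) = 1/((-13)**2) = 1/169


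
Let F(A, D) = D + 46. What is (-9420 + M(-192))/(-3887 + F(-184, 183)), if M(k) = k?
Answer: 4806/1829 ≈ 2.6277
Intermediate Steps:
F(A, D) = 46 + D
(-9420 + M(-192))/(-3887 + F(-184, 183)) = (-9420 - 192)/(-3887 + (46 + 183)) = -9612/(-3887 + 229) = -9612/(-3658) = -9612*(-1/3658) = 4806/1829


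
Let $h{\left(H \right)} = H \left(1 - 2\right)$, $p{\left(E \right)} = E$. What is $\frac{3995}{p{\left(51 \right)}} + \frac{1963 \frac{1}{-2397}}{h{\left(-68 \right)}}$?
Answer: $\frac{12766057}{162996} \approx 78.321$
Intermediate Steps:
$h{\left(H \right)} = - H$ ($h{\left(H \right)} = H \left(-1\right) = - H$)
$\frac{3995}{p{\left(51 \right)}} + \frac{1963 \frac{1}{-2397}}{h{\left(-68 \right)}} = \frac{3995}{51} + \frac{1963 \frac{1}{-2397}}{\left(-1\right) \left(-68\right)} = 3995 \cdot \frac{1}{51} + \frac{1963 \left(- \frac{1}{2397}\right)}{68} = \frac{235}{3} - \frac{1963}{162996} = \frac{12766057}{162996}$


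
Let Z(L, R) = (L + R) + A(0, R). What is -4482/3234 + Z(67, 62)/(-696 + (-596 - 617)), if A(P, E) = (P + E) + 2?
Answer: -1530050/1028951 ≈ -1.4870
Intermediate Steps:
A(P, E) = 2 + E + P (A(P, E) = (E + P) + 2 = 2 + E + P)
Z(L, R) = 2 + L + 2*R (Z(L, R) = (L + R) + (2 + R + 0) = (L + R) + (2 + R) = 2 + L + 2*R)
-4482/3234 + Z(67, 62)/(-696 + (-596 - 617)) = -4482/3234 + (2 + 67 + 2*62)/(-696 + (-596 - 617)) = -4482*1/3234 + (2 + 67 + 124)/(-696 - 1213) = -747/539 + 193/(-1909) = -747/539 + 193*(-1/1909) = -747/539 - 193/1909 = -1530050/1028951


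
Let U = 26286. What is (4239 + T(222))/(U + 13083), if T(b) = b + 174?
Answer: 1545/13123 ≈ 0.11773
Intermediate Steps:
T(b) = 174 + b
(4239 + T(222))/(U + 13083) = (4239 + (174 + 222))/(26286 + 13083) = (4239 + 396)/39369 = 4635*(1/39369) = 1545/13123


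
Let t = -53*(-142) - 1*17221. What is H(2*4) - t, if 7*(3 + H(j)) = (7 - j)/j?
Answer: 542751/56 ≈ 9692.0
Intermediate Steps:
H(j) = -3 + (7 - j)/(7*j) (H(j) = -3 + ((7 - j)/j)/7 = -3 + (7 - j)/(7*j))
t = -9695 (t = 7526 - 17221 = -9695)
H(2*4) - t = (-22/7 + 1/(2*4)) - 1*(-9695) = (-22/7 + 1/8) + 9695 = (-22/7 + ⅛) + 9695 = -169/56 + 9695 = 542751/56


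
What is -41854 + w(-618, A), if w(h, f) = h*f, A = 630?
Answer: -431194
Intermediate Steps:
w(h, f) = f*h
-41854 + w(-618, A) = -41854 + 630*(-618) = -41854 - 389340 = -431194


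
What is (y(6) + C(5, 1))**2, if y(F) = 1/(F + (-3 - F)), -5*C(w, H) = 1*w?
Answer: 16/9 ≈ 1.7778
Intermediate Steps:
C(w, H) = -w/5
y(F) = -1/3 (y(F) = 1/(-3) = -1/3)
(y(6) + C(5, 1))**2 = (-1/3 - 1/5*5)**2 = (-1/3 - 1)**2 = (-4/3)**2 = 16/9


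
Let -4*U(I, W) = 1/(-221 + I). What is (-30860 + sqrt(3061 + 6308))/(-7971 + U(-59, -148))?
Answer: 34563200/8927519 - 3360*sqrt(1041)/8927519 ≈ 3.8594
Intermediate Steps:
U(I, W) = -1/(4*(-221 + I))
(-30860 + sqrt(3061 + 6308))/(-7971 + U(-59, -148)) = (-30860 + sqrt(3061 + 6308))/(-7971 - 1/(-884 + 4*(-59))) = (-30860 + sqrt(9369))/(-7971 - 1/(-884 - 236)) = (-30860 + 3*sqrt(1041))/(-7971 - 1/(-1120)) = (-30860 + 3*sqrt(1041))/(-7971 - 1*(-1/1120)) = (-30860 + 3*sqrt(1041))/(-7971 + 1/1120) = (-30860 + 3*sqrt(1041))/(-8927519/1120) = (-30860 + 3*sqrt(1041))*(-1120/8927519) = 34563200/8927519 - 3360*sqrt(1041)/8927519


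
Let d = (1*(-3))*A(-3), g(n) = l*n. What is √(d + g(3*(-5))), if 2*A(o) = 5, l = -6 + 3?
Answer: 5*√6/2 ≈ 6.1237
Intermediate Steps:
l = -3
g(n) = -3*n
A(o) = 5/2 (A(o) = (½)*5 = 5/2)
d = -15/2 (d = (1*(-3))*(5/2) = -3*5/2 = -15/2 ≈ -7.5000)
√(d + g(3*(-5))) = √(-15/2 - 9*(-5)) = √(-15/2 - 3*(-15)) = √(-15/2 + 45) = √(75/2) = 5*√6/2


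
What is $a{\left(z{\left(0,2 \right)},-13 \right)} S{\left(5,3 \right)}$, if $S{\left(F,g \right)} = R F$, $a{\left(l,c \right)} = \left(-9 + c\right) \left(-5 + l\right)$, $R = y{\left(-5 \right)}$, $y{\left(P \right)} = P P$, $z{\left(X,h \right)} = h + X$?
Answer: $8250$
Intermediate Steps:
$z{\left(X,h \right)} = X + h$
$y{\left(P \right)} = P^{2}$
$R = 25$ ($R = \left(-5\right)^{2} = 25$)
$S{\left(F,g \right)} = 25 F$
$a{\left(z{\left(0,2 \right)},-13 \right)} S{\left(5,3 \right)} = \left(45 - 9 \left(0 + 2\right) - -65 - 13 \left(0 + 2\right)\right) 25 \cdot 5 = \left(45 - 18 + 65 - 26\right) 125 = 66 \cdot 125 = 8250$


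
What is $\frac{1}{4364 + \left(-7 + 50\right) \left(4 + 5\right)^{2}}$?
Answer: $\frac{1}{7847} \approx 0.00012744$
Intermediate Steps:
$\frac{1}{4364 + \left(-7 + 50\right) \left(4 + 5\right)^{2}} = \frac{1}{4364 + 43 \cdot 9^{2}} = \frac{1}{4364 + 43 \cdot 81} = \frac{1}{4364 + 3483} = \frac{1}{7847}$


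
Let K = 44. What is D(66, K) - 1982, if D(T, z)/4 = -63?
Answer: -2234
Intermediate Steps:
D(T, z) = -252 (D(T, z) = 4*(-63) = -252)
D(66, K) - 1982 = -252 - 1982 = -2234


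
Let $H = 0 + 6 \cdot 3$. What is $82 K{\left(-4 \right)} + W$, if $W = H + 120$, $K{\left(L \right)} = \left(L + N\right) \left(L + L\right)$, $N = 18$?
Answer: $-9046$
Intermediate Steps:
$K{\left(L \right)} = 2 L \left(18 + L\right)$ ($K{\left(L \right)} = \left(L + 18\right) \left(L + L\right) = \left(18 + L\right) 2 L = 2 L \left(18 + L\right)$)
$H = 18$ ($H = 0 + 18 = 18$)
$W = 138$ ($W = 18 + 120 = 138$)
$82 K{\left(-4 \right)} + W = 82 \cdot 2 \left(-4\right) \left(18 - 4\right) + 138 = 82 \cdot 2 \left(-4\right) 14 + 138 = 82 \left(-112\right) + 138 = -9184 + 138 = -9046$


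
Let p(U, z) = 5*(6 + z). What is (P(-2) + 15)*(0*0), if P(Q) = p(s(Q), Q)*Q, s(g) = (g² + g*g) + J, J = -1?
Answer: 0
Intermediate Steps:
s(g) = -1 + 2*g² (s(g) = (g² + g*g) - 1 = (g² + g²) - 1 = 2*g² - 1 = -1 + 2*g²)
p(U, z) = 30 + 5*z
P(Q) = Q*(30 + 5*Q) (P(Q) = (30 + 5*Q)*Q = Q*(30 + 5*Q))
(P(-2) + 15)*(0*0) = (5*(-2)*(6 - 2) + 15)*(0*0) = (5*(-2)*4 + 15)*0 = (-40 + 15)*0 = -25*0 = 0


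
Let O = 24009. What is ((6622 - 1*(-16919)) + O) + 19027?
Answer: 66577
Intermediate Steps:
((6622 - 1*(-16919)) + O) + 19027 = ((6622 - 1*(-16919)) + 24009) + 19027 = ((6622 + 16919) + 24009) + 19027 = (23541 + 24009) + 19027 = 47550 + 19027 = 66577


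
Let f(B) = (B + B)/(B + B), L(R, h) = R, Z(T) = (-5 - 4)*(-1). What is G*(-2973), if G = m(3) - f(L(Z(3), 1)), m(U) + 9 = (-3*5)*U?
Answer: 163515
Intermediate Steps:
Z(T) = 9 (Z(T) = -9*(-1) = 9)
f(B) = 1 (f(B) = (2*B)/((2*B)) = (2*B)*(1/(2*B)) = 1)
m(U) = -9 - 15*U (m(U) = -9 + (-3*5)*U = -9 - 15*U)
G = -55 (G = (-9 - 15*3) - 1*1 = (-9 - 45) - 1 = -54 - 1 = -55)
G*(-2973) = -55*(-2973) = 163515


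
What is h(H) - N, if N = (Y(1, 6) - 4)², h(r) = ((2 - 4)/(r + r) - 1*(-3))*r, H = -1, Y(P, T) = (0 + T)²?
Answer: -1028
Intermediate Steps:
Y(P, T) = T²
h(r) = r*(3 - 1/r) (h(r) = (-2*1/(2*r) + 3)*r = (-1/r + 3)*r = (3 - 1/r)*r = r*(3 - 1/r))
N = 1024 (N = (6² - 4)² = (36 - 4)² = 32² = 1024)
h(H) - N = (-1 + 3*(-1)) - 1*1024 = (-1 - 3) - 1024 = -4 - 1024 = -1028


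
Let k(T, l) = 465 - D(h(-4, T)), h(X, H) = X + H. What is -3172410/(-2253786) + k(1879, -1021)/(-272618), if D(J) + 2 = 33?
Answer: 71989827188/51201885979 ≈ 1.4060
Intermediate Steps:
h(X, H) = H + X
D(J) = 31 (D(J) = -2 + 33 = 31)
k(T, l) = 434 (k(T, l) = 465 - 1*31 = 465 - 31 = 434)
-3172410/(-2253786) + k(1879, -1021)/(-272618) = -3172410/(-2253786) + 434/(-272618) = -3172410*(-1/2253786) + 434*(-1/272618) = 528735/375631 - 217/136309 = 71989827188/51201885979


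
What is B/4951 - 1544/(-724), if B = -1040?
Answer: 1722846/896131 ≈ 1.9225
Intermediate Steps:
B/4951 - 1544/(-724) = -1040/4951 - 1544/(-724) = -1040*1/4951 - 1544*(-1/724) = -1040/4951 + 386/181 = 1722846/896131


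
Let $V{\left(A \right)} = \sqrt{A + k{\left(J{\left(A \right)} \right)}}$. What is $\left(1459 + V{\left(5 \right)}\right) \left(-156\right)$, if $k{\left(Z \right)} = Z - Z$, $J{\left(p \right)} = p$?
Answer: $-227604 - 156 \sqrt{5} \approx -2.2795 \cdot 10^{5}$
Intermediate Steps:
$k{\left(Z \right)} = 0$
$V{\left(A \right)} = \sqrt{A}$ ($V{\left(A \right)} = \sqrt{A + 0} = \sqrt{A}$)
$\left(1459 + V{\left(5 \right)}\right) \left(-156\right) = \left(1459 + \sqrt{5}\right) \left(-156\right) = -227604 - 156 \sqrt{5}$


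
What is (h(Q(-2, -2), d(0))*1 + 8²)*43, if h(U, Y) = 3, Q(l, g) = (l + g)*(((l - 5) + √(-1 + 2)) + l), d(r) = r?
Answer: 2881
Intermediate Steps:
Q(l, g) = (-4 + 2*l)*(g + l) (Q(l, g) = (g + l)*(((-5 + l) + √1) + l) = (g + l)*(((-5 + l) + 1) + l) = (g + l)*((-4 + l) + l) = (g + l)*(-4 + 2*l) = (-4 + 2*l)*(g + l))
(h(Q(-2, -2), d(0))*1 + 8²)*43 = (3*1 + 8²)*43 = (3 + 64)*43 = 67*43 = 2881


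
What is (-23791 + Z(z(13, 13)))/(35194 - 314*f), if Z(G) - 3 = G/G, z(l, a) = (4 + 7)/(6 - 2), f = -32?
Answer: -23787/45242 ≈ -0.52577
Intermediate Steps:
z(l, a) = 11/4
Z(G) = 4 (Z(G) = 3 + G/G = 3 + 1 = 4)
(-23791 + Z(z(13, 13)))/(35194 - 314*f) = (-23791 + 4)/(35194 - 314*(-32)) = -23787/(35194 + 10048) = -23787/45242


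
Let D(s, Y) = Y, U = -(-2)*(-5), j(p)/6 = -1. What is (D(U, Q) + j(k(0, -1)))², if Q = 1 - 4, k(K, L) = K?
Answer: 81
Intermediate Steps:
j(p) = -6 (j(p) = 6*(-1) = -6)
Q = -3
U = -10 (U = -1*10 = -10)
(D(U, Q) + j(k(0, -1)))² = (-3 - 6)² = (-9)² = 81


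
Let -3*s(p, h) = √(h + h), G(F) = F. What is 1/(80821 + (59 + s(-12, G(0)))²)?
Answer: 1/84302 ≈ 1.1862e-5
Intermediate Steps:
s(p, h) = -√2*√h/3 (s(p, h) = -√(h + h)/3 = -√2*√h/3)
1/(80821 + (59 + s(-12, G(0)))²) = 1/(80821 + (59 - √2*√0/3)²) = 1/(80821 + (59 - ⅓*√2*0)²) = 1/(80821 + (59 + 0)²) = 1/(80821 + 59²) = 1/(80821 + 3481) = 1/84302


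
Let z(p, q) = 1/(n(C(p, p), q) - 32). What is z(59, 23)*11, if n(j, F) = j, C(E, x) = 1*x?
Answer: 11/27 ≈ 0.40741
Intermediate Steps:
C(E, x) = x
z(p, q) = 1/(-32 + p) (z(p, q) = 1/(p - 32) = 1/(-32 + p))
z(59, 23)*11 = 11/(-32 + 59) = 11/27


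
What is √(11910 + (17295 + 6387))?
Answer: 2*√8898 ≈ 188.66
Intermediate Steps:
√(11910 + (17295 + 6387)) = √(11910 + 23682) = √35592 = 2*√8898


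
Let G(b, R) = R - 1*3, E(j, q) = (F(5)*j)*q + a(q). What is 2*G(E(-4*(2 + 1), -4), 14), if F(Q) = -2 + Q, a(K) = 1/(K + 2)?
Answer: 22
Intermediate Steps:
a(K) = 1/(2 + K)
E(j, q) = 1/(2 + q) + 3*j*q (E(j, q) = ((-2 + 5)*j)*q + 1/(2 + q) = (3*j)*q + 1/(2 + q) = 3*j*q + 1/(2 + q) = 1/(2 + q) + 3*j*q)
G(b, R) = -3 + R (G(b, R) = R - 3 = -3 + R)
2*G(E(-4*(2 + 1), -4), 14) = 2*(-3 + 14) = 2*11 = 22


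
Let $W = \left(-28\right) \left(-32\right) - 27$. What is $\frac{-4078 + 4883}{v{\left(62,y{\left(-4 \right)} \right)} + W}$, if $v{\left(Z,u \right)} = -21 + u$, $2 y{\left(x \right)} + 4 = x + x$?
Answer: $\frac{805}{842} \approx 0.95606$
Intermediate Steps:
$W = 869$ ($W = 896 - 27 = 869$)
$y{\left(x \right)} = -2 + x$ ($y{\left(x \right)} = -2 + \frac{x + x}{2} = -2 + \frac{2 x}{2} = -2 + x$)
$\frac{-4078 + 4883}{v{\left(62,y{\left(-4 \right)} \right)} + W} = \frac{-4078 + 4883}{\left(-21 - 6\right) + 869} = \frac{805}{\left(-21 - 6\right) + 869} = \frac{805}{-27 + 869} = \frac{805}{842}$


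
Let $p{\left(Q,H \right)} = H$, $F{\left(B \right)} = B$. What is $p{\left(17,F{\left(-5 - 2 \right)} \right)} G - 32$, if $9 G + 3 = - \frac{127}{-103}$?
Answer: $- \frac{28390}{927} \approx -30.626$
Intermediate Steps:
$G = - \frac{182}{927}$ ($G = - \frac{1}{3} + \frac{\left(-127\right) \frac{1}{-103}}{9} = - \frac{1}{3} + \frac{\left(-127\right) \left(- \frac{1}{103}\right)}{9} = - \frac{1}{3} + \frac{1}{9} \cdot \frac{127}{103} = - \frac{1}{3} + \frac{127}{927} = - \frac{182}{927} \approx -0.19633$)
$p{\left(17,F{\left(-5 - 2 \right)} \right)} G - 32 = \left(-5 - 2\right) \left(- \frac{182}{927}\right) - 32 = \left(-7\right) \left(- \frac{182}{927}\right) - 32 = \frac{1274}{927} - 32 = - \frac{28390}{927}$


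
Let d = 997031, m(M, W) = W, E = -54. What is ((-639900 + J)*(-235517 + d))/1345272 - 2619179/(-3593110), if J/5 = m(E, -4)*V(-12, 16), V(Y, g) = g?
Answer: -72990363547604463/201404594830 ≈ -3.6241e+5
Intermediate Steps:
J = -320 (J = 5*(-4*16) = 5*(-64) = -320)
((-639900 + J)*(-235517 + d))/1345272 - 2619179/(-3593110) = ((-639900 - 320)*(-235517 + 997031))/1345272 - 2619179/(-3593110) = -640220*761514*(1/1345272) - 2619179*(-1/3593110) = -487536493080*1/1345272 + 2619179/3593110 = -20314020545/56053 + 2619179/3593110 = -72990363547604463/201404594830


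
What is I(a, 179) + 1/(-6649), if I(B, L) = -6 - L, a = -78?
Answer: -1230066/6649 ≈ -185.00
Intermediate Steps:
I(a, 179) + 1/(-6649) = (-6 - 1*179) + 1/(-6649) = (-6 - 179) - 1/6649 = -185 - 1/6649 = -1230066/6649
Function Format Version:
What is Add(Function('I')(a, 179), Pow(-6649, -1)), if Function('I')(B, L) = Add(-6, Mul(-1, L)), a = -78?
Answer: Rational(-1230066, 6649) ≈ -185.00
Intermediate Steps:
Add(Function('I')(a, 179), Pow(-6649, -1)) = Add(Add(-6, Mul(-1, 179)), Pow(-6649, -1)) = Add(Add(-6, -179), Rational(-1, 6649)) = Add(-185, Rational(-1, 6649)) = Rational(-1230066, 6649)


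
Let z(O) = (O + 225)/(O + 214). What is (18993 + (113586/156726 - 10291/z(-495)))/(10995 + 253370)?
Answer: 19473507463/621493034850 ≈ 0.031333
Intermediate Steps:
z(O) = (225 + O)/(214 + O)
(18993 + (113586/156726 - 10291/z(-495)))/(10995 + 253370) = (18993 + (113586/156726 - 10291*(214 - 495)/(225 - 495)))/(10995 + 253370) = (18993 + (113586*(1/156726) - 10291/(-270/(-281))))/264365 = (18993 + (18931/26121 - 10291/((-1/281*(-270)))))*(1/264365) = (18993 + (18931/26121 - 10291/270/281))*(1/264365) = (18993 + (18931/26121 - 10291*281/270))*(1/264365) = (18993 + (18931/26121 - 2891771/270))*(1/264365) = (18993 - 25176946307/2350890)*(1/264365) = (19473507463/2350890)*(1/264365) = 19473507463/621493034850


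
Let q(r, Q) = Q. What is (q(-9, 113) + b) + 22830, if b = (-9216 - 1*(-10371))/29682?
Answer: 226998427/9894 ≈ 22943.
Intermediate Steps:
b = 385/9894 (b = (-9216 + 10371)*(1/29682) = 1155*(1/29682) = 385/9894 ≈ 0.038912)
(q(-9, 113) + b) + 22830 = (113 + 385/9894) + 22830 = 1118407/9894 + 22830 = 226998427/9894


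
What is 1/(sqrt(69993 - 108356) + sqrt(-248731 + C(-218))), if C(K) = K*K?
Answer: -I/(sqrt(201207) + 13*sqrt(227)) ≈ -0.0015518*I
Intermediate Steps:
C(K) = K**2
1/(sqrt(69993 - 108356) + sqrt(-248731 + C(-218))) = 1/(sqrt(69993 - 108356) + sqrt(-248731 + (-218)**2)) = 1/(sqrt(-38363) + sqrt(-248731 + 47524)) = 1/(13*I*sqrt(227) + sqrt(-201207)) = 1/(13*I*sqrt(227) + I*sqrt(201207)) = 1/(I*sqrt(201207) + 13*I*sqrt(227))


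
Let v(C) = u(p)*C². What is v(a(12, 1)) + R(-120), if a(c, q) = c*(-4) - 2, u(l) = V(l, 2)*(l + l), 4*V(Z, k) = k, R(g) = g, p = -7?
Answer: -17620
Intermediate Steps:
V(Z, k) = k/4
u(l) = l (u(l) = ((¼)*2)*(l + l) = (2*l)/2 = l)
a(c, q) = -2 - 4*c (a(c, q) = -4*c - 2 = -2 - 4*c)
v(C) = -7*C²
v(a(12, 1)) + R(-120) = -7*(-2 - 4*12)² - 120 = -7*(-2 - 48)² - 120 = -7*(-50)² - 120 = -7*2500 - 120 = -17500 - 120 = -17620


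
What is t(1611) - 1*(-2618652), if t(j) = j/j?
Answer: 2618653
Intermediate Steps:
t(j) = 1
t(1611) - 1*(-2618652) = 1 - 1*(-2618652) = 1 + 2618652 = 2618653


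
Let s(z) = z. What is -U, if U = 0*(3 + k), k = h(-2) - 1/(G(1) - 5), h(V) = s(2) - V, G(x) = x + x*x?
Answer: 0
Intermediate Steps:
G(x) = x + x²
h(V) = 2 - V
k = 13/3 (k = (2 - 1*(-2)) - 1/(1*(1 + 1) - 5) = (2 + 2) - 1/(1*2 - 5) = 4 - 1/(2 - 5) = 4 - 1/(-3) = 4 - 1*(-⅓) = 4 + ⅓ = 13/3 ≈ 4.3333)
U = 0 (U = 0*(3 + 13/3) = 0*(22/3) = 0)
-U = -1*0 = 0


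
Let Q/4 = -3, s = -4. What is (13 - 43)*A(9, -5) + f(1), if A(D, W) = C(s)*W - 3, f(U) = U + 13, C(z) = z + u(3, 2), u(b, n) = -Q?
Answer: 1304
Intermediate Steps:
Q = -12 (Q = 4*(-3) = -12)
u(b, n) = 12 (u(b, n) = -1*(-12) = 12)
C(z) = 12 + z (C(z) = z + 12 = 12 + z)
f(U) = 13 + U
A(D, W) = -3 + 8*W (A(D, W) = (12 - 4)*W - 3 = 8*W - 3 = -3 + 8*W)
(13 - 43)*A(9, -5) + f(1) = (13 - 43)*(-3 + 8*(-5)) + (13 + 1) = -30*(-3 - 40) + 14 = -30*(-43) + 14 = 1290 + 14 = 1304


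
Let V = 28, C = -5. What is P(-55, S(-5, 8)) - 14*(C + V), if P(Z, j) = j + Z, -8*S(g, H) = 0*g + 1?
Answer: -3017/8 ≈ -377.13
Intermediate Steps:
S(g, H) = -⅛ (S(g, H) = -(0*g + 1)/8 = -(0 + 1)/8 = -⅛*1 = -⅛)
P(Z, j) = Z + j
P(-55, S(-5, 8)) - 14*(C + V) = (-55 - ⅛) - 14*(-5 + 28) = -441/8 - 14*23 = -441/8 - 322 = -3017/8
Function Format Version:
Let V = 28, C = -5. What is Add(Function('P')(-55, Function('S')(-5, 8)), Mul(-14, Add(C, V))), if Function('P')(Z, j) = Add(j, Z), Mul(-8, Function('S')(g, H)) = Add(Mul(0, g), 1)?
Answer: Rational(-3017, 8) ≈ -377.13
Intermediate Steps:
Function('S')(g, H) = Rational(-1, 8) (Function('S')(g, H) = Mul(Rational(-1, 8), Add(Mul(0, g), 1)) = Mul(Rational(-1, 8), Add(0, 1)) = Mul(Rational(-1, 8), 1) = Rational(-1, 8))
Function('P')(Z, j) = Add(Z, j)
Add(Function('P')(-55, Function('S')(-5, 8)), Mul(-14, Add(C, V))) = Add(Add(-55, Rational(-1, 8)), Mul(-14, Add(-5, 28))) = Add(Rational(-441, 8), Mul(-14, 23)) = Add(Rational(-441, 8), -322) = Rational(-3017, 8)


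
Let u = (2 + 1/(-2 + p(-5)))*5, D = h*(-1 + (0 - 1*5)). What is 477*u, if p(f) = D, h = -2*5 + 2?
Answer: 221805/46 ≈ 4821.8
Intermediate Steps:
h = -8 (h = -10 + 2 = -8)
D = 48 (D = -8*(-1 + (0 - 1*5)) = -8*(-1 + (0 - 5)) = -8*(-1 - 5) = -8*(-6) = 48)
p(f) = 48
u = 465/46 (u = (2 + 1/(-2 + 48))*5 = (2 + 1/46)*5 = (93/46)*5 = 465/46 ≈ 10.109)
477*u = 477*(465/46) = 221805/46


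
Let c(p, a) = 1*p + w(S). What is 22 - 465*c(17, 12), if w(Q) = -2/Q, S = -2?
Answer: -8348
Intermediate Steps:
c(p, a) = 1 + p (c(p, a) = 1*p - 2/(-2) = p - 2*(-1/2) = p + 1 = 1 + p)
22 - 465*c(17, 12) = 22 - 465*(1 + 17) = 22 - 465*18 = 22 - 8370 = -8348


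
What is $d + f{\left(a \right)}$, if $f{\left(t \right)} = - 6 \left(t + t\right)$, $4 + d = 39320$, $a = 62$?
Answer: $38572$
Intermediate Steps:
$d = 39316$ ($d = -4 + 39320 = 39316$)
$f{\left(t \right)} = - 12 t$ ($f{\left(t \right)} = - 6 \cdot 2 t = - 12 t$)
$d + f{\left(a \right)} = 39316 - 744 = 38572$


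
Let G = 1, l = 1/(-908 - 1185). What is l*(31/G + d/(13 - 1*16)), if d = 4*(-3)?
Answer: -5/299 ≈ -0.016722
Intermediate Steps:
d = -12
l = -1/2093 (l = 1/(-2093) = -1/2093 ≈ -0.00047778)
l*(31/G + d/(13 - 1*16)) = -(31/1 - 12/(13 - 1*16))/2093 = -(31*1 - 12/(13 - 16))/2093 = -(31 - 12/(-3))/2093 = -(31 - 12*(-⅓))/2093 = -(31 + 4)/2093 = -1/2093*35 = -5/299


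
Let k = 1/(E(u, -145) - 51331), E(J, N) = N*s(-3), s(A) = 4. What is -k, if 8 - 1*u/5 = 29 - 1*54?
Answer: 1/51911 ≈ 1.9264e-5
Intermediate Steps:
u = 165 (u = 40 - 5*(29 - 1*54) = 40 - 5*(29 - 54) = 40 - 5*(-25) = 40 + 125 = 165)
E(J, N) = 4*N (E(J, N) = N*4 = 4*N)
k = -1/51911 (k = 1/(4*(-145) - 51331) = 1/(-580 - 51331) = 1/(-51911) = -1/51911 ≈ -1.9264e-5)
-k = -1*(-1/51911) = 1/51911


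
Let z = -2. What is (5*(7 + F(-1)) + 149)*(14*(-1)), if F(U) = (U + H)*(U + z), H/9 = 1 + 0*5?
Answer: -896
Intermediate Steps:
H = 9 (H = 9*(1 + 0*5) = 9*(1 + 0) = 9*1 = 9)
F(U) = (-2 + U)*(9 + U) (F(U) = (U + 9)*(U - 2) = (9 + U)*(-2 + U) = (-2 + U)*(9 + U))
(5*(7 + F(-1)) + 149)*(14*(-1)) = (5*(7 + (-18 + (-1)**2 + 7*(-1))) + 149)*(14*(-1)) = (5*(7 + (-18 + 1 - 7)) + 149)*(-14) = (5*(7 - 24) + 149)*(-14) = (5*(-17) + 149)*(-14) = (-85 + 149)*(-14) = 64*(-14) = -896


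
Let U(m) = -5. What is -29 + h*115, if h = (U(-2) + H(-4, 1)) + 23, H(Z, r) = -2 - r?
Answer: 1696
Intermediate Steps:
h = 15 (h = (-5 + (-2 - 1*1)) + 23 = (-5 + (-2 - 1)) + 23 = (-5 - 3) + 23 = -8 + 23 = 15)
-29 + h*115 = -29 + 15*115 = -29 + 1725 = 1696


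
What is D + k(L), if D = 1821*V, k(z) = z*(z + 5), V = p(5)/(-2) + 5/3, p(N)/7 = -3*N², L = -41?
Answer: 965047/2 ≈ 4.8252e+5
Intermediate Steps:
p(N) = -21*N² (p(N) = 7*(-3*N²) = -21*N²)
V = 1585/6 (V = -21*5²/(-2) + 5/3 = -21*25*(-½) + 5*(⅓) = -525*(-½) + 5/3 = 525/2 + 5/3 = 1585/6 ≈ 264.17)
k(z) = z*(5 + z)
D = 962095/2 (D = 1821*(1585/6) = 962095/2 ≈ 4.8105e+5)
D + k(L) = 962095/2 - 41*(5 - 41) = 962095/2 - 41*(-36) = 962095/2 + 1476 = 965047/2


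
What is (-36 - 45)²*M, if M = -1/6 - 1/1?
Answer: -15309/2 ≈ -7654.5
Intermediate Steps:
M = -7/6 (M = -1*⅙ - 1*1 = -⅙ - 1 = -7/6 ≈ -1.1667)
(-36 - 45)²*M = (-36 - 45)²*(-7/6) = (-81)²*(-7/6) = 6561*(-7/6) = -15309/2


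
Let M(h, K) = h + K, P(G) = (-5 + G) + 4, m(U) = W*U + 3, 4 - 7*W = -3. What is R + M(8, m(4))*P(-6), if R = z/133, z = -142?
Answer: -14107/133 ≈ -106.07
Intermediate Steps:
W = 1 (W = 4/7 - ⅐*(-3) = 4/7 + 3/7 = 1)
m(U) = 3 + U (m(U) = 1*U + 3 = U + 3 = 3 + U)
P(G) = -1 + G
M(h, K) = K + h
R = -142/133 ≈ -1.0677
R + M(8, m(4))*P(-6) = -142/133 + ((3 + 4) + 8)*(-1 - 6) = -142/133 + (7 + 8)*(-7) = -142/133 + 15*(-7) = -142/133 - 105 = -14107/133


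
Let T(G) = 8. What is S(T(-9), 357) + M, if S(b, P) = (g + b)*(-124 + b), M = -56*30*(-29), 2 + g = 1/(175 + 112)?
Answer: 13782772/287 ≈ 48024.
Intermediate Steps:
g = -573/287 (g = -2 + 1/(175 + 112) = -2 + 1/287 = -573/287 ≈ -1.9965)
M = 48720 (M = -1680*(-29) = 48720)
S(b, P) = (-124 + b)*(-573/287 + b) (S(b, P) = (-573/287 + b)*(-124 + b) = (-124 + b)*(-573/287 + b))
S(T(-9), 357) + M = (71052/287 + 8² - 36161/287*8) + 48720 = (71052/287 + 64 - 289288/287) + 48720 = -199868/287 + 48720 = 13782772/287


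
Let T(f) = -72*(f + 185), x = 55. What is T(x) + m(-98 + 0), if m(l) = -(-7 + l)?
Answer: -17175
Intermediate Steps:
T(f) = -13320 - 72*f (T(f) = -72*(185 + f) = -13320 - 72*f)
m(l) = 7 - l
T(x) + m(-98 + 0) = (-13320 - 72*55) + (7 - (-98 + 0)) = (-13320 - 3960) + (7 - 1*(-98)) = -17280 + (7 + 98) = -17280 + 105 = -17175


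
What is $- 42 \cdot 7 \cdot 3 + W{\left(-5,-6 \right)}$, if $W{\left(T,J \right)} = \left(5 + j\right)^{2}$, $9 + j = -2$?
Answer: $-846$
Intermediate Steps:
$j = -11$ ($j = -9 - 2 = -11$)
$W{\left(T,J \right)} = 36$ ($W{\left(T,J \right)} = \left(5 - 11\right)^{2} = \left(-6\right)^{2} = 36$)
$- 42 \cdot 7 \cdot 3 + W{\left(-5,-6 \right)} = - 42 \cdot 7 \cdot 3 + 36 = \left(-42\right) 21 + 36 = -882 + 36 = -846$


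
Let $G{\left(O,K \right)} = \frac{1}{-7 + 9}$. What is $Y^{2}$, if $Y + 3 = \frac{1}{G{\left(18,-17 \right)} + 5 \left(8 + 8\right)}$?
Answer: $\frac{231361}{25921} \approx 8.9256$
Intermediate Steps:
$G{\left(O,K \right)} = \frac{1}{2}$
$Y = - \frac{481}{161}$ ($Y = -3 + \frac{1}{\frac{1}{2} + 5 \left(8 + 8\right)} = -3 + \frac{1}{\frac{1}{2} + 5 \cdot 16} = -3 + \frac{1}{\frac{1}{2} + 80} = -3 + \frac{1}{\frac{161}{2}} = -3 + \frac{2}{161} = - \frac{481}{161} \approx -2.9876$)
$Y^{2} = \left(- \frac{481}{161}\right)^{2} = \frac{231361}{25921}$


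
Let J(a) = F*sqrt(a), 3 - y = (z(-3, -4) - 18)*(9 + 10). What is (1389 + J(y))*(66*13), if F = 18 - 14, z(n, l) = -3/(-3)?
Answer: 1191762 + 3432*sqrt(326) ≈ 1.2537e+6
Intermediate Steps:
z(n, l) = 1 (z(n, l) = -3*(-1/3) = 1)
F = 4
y = 326 (y = 3 - (1 - 18)*(9 + 10) = 3 - (-17)*19 = 3 - 1*(-323) = 3 + 323 = 326)
J(a) = 4*sqrt(a)
(1389 + J(y))*(66*13) = (1389 + 4*sqrt(326))*(66*13) = (1389 + 4*sqrt(326))*858 = 1191762 + 3432*sqrt(326)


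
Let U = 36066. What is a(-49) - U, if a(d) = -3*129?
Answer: -36453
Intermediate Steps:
a(d) = -387
a(-49) - U = -387 - 1*36066 = -387 - 36066 = -36453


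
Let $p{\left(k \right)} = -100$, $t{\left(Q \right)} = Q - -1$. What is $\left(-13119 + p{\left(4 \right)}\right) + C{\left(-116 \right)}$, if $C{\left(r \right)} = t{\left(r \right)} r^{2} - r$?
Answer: $-1560543$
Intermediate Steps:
$t{\left(Q \right)} = 1 + Q$ ($t{\left(Q \right)} = Q + 1 = 1 + Q$)
$C{\left(r \right)} = - r + r^{2} \left(1 + r\right)$ ($C{\left(r \right)} = \left(1 + r\right) r^{2} - r = r^{2} \left(1 + r\right) - r = - r + r^{2} \left(1 + r\right)$)
$\left(-13119 + p{\left(4 \right)}\right) + C{\left(-116 \right)} = \left(-13119 - 100\right) - 116 \left(-1 - 116 \left(1 - 116\right)\right) = -13219 - 116 \left(-1 - -13340\right) = -13219 - 116 \left(-1 + 13340\right) = -13219 - 1547324 = -1560543$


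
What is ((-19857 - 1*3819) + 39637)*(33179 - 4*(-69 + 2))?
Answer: 533847567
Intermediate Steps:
((-19857 - 1*3819) + 39637)*(33179 - 4*(-69 + 2)) = ((-19857 - 3819) + 39637)*(33179 - 4*(-67)) = (-23676 + 39637)*(33179 + 268) = 15961*33447 = 533847567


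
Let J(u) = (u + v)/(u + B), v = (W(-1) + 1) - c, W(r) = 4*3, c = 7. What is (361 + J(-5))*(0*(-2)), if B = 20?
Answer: 0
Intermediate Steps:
W(r) = 12
v = 6 (v = (12 + 1) - 1*7 = 13 - 7 = 6)
J(u) = (6 + u)/(20 + u) (J(u) = (u + 6)/(u + 20) = (6 + u)/(20 + u))
(361 + J(-5))*(0*(-2)) = (361 + (6 - 5)/(20 - 5))*(0*(-2)) = (361 + 1/15)*0 = (5416/15)*0 = 0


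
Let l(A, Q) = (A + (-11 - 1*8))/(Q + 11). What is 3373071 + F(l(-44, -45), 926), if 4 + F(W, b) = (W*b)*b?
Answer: 84352633/17 ≈ 4.9619e+6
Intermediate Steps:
l(A, Q) = (-19 + A)/(11 + Q) (l(A, Q) = (A + (-11 - 8))/(11 + Q) = (A - 19)/(11 + Q) = (-19 + A)/(11 + Q))
F(W, b) = -4 + W*b² (F(W, b) = -4 + (W*b)*b = -4 + W*b²)
3373071 + F(l(-44, -45), 926) = 3373071 + (-4 + ((-19 - 44)/(11 - 45))*926²) = 3373071 + (-4 + (-63/(-34))*857476) = 3373071 + (-4 - 1/34*(-63)*857476) = 3373071 + (-4 + (63/34)*857476) = 3373071 + (-4 + 27010494/17) = 3373071 + 27010426/17 = 84352633/17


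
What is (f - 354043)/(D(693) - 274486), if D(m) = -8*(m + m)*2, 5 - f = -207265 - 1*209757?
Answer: -31492/148331 ≈ -0.21231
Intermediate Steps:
f = 417027 (f = 5 - (-207265 - 1*209757) = 5 - (-207265 - 209757) = 5 - 1*(-417022) = 5 + 417022 = 417027)
D(m) = -32*m (D(m) = -16*m*2 = -32*m)
(f - 354043)/(D(693) - 274486) = (417027 - 354043)/(-32*693 - 274486) = 62984/(-22176 - 274486) = 62984/(-296662) = 62984*(-1/296662) = -31492/148331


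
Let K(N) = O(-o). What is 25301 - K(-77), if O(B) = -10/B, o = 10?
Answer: 25300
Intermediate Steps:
K(N) = 1 (K(N) = -10/((-1*10)) = -10/(-10) = -10*(-1/10) = 1)
25301 - K(-77) = 25301 - 1*1 = 25301 - 1 = 25300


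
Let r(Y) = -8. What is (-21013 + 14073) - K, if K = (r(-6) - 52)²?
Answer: -10540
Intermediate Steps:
K = 3600 (K = (-8 - 52)² = (-60)² = 3600)
(-21013 + 14073) - K = (-21013 + 14073) - 1*3600 = -6940 - 3600 = -10540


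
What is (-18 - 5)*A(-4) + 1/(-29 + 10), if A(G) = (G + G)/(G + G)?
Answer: -438/19 ≈ -23.053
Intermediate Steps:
A(G) = 1 (A(G) = (2*G)/((2*G)) = (2*G)*(1/(2*G)) = 1)
(-18 - 5)*A(-4) + 1/(-29 + 10) = (-18 - 5)*1 + 1/(-29 + 10) = -23*1 + 1/(-19) = -23 - 1/19 = -438/19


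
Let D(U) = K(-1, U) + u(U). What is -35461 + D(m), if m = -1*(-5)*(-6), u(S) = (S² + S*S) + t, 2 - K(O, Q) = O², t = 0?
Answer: -33660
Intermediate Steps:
K(O, Q) = 2 - O²
u(S) = 2*S² (u(S) = (S² + S*S) + 0 = (S² + S²) + 0 = 2*S² + 0 = 2*S²)
m = -30 (m = 5*(-6) = -30)
D(U) = 1 + 2*U² (D(U) = (2 - 1*(-1)²) + 2*U² = (2 - 1*1) + 2*U² = (2 - 1) + 2*U² = 1 + 2*U²)
-35461 + D(m) = -35461 + (1 + 2*(-30)²) = -35461 + (1 + 2*900) = -35461 + (1 + 1800) = -35461 + 1801 = -33660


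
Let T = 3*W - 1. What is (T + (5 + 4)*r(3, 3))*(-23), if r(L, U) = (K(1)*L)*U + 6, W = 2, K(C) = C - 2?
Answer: 506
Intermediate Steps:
K(C) = -2 + C
r(L, U) = 6 - L*U (r(L, U) = ((-2 + 1)*L)*U + 6 = (-L)*U + 6 = -L*U + 6 = 6 - L*U)
T = 5 (T = 3*2 - 1 = 6 - 1 = 5)
(T + (5 + 4)*r(3, 3))*(-23) = (5 + (5 + 4)*(6 - 1*3*3))*(-23) = (5 + 9*(6 - 9))*(-23) = (5 + 9*(-3))*(-23) = (5 - 27)*(-23) = -22*(-23) = 506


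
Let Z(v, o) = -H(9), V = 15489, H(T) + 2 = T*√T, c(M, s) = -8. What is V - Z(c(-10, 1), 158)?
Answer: 15514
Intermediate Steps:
H(T) = -2 + T^(3/2) (H(T) = -2 + T*√T = -2 + T^(3/2))
Z(v, o) = -25 (Z(v, o) = -(-2 + 9^(3/2)) = -(-2 + 27) = -1*25 = -25)
V - Z(c(-10, 1), 158) = 15489 - 1*(-25) = 15489 + 25 = 15514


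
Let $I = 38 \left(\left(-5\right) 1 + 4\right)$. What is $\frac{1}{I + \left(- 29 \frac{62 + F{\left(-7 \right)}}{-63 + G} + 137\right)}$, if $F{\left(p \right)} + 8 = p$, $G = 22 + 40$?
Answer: $\frac{1}{1462} \approx 0.00068399$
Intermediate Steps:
$G = 62$
$F{\left(p \right)} = -8 + p$
$I = -38$ ($I = 38 \left(-5 + 4\right) = 38 \left(-1\right) = -38$)
$\frac{1}{I + \left(- 29 \frac{62 + F{\left(-7 \right)}}{-63 + G} + 137\right)} = \frac{1}{-38 - \left(-137 + 29 \frac{62 - 15}{-63 + 62}\right)} = \frac{1}{-38 - \left(-137 + 29 \frac{62 - 15}{-1}\right)} = \frac{1}{-38 - \left(-137 + 29 \cdot 47 \left(-1\right)\right)} = \frac{1}{-38 + \left(\left(-29\right) \left(-47\right) + 137\right)} = \frac{1}{-38 + \left(1363 + 137\right)} = \frac{1}{-38 + 1500} = \frac{1}{1462}$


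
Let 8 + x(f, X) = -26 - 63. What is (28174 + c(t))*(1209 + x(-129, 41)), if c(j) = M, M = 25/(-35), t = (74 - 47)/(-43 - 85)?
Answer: 219300856/7 ≈ 3.1329e+7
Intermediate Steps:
x(f, X) = -97 (x(f, X) = -8 + (-26 - 63) = -8 - 89 = -97)
t = -27/128 (t = 27/(-128) = 27*(-1/128) = -27/128 ≈ -0.21094)
M = -5/7 (M = 25*(-1/35) = -5/7 ≈ -0.71429)
c(j) = -5/7
(28174 + c(t))*(1209 + x(-129, 41)) = (28174 - 5/7)*(1209 - 97) = (197213/7)*1112 = 219300856/7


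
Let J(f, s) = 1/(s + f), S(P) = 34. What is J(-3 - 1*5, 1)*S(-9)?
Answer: -34/7 ≈ -4.8571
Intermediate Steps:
J(f, s) = 1/(f + s)
J(-3 - 1*5, 1)*S(-9) = 34/((-3 - 1*5) + 1) = 34/((-3 - 5) + 1) = 34/(-8 + 1) = 34/(-7) = -⅐*34 = -34/7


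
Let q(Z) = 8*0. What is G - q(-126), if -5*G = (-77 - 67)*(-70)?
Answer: -2016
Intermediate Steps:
q(Z) = 0
G = -2016 (G = -(-77 - 67)*(-70)/5 = -(-144)*(-70)/5 = -⅕*10080 = -2016)
G - q(-126) = -2016 - 1*0 = -2016 + 0 = -2016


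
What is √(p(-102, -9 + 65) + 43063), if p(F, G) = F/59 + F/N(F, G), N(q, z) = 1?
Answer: √149541223/59 ≈ 207.27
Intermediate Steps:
p(F, G) = 60*F/59 (p(F, G) = F/59 + F/1 = F*(1/59) + F*1 = F/59 + F = 60*F/59)
√(p(-102, -9 + 65) + 43063) = √((60/59)*(-102) + 43063) = √(-6120/59 + 43063) = √(2534597/59) = √149541223/59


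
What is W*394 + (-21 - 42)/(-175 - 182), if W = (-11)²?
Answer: 810461/17 ≈ 47674.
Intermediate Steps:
W = 121
W*394 + (-21 - 42)/(-175 - 182) = 121*394 + (-21 - 42)/(-175 - 182) = 47674 - 63/(-357) = 47674 - 63*(-1/357) = 47674 + 3/17 = 810461/17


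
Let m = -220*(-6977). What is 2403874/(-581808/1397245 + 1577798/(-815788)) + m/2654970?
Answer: -363739909170958939496482/355660093320131679 ≈ -1.0227e+6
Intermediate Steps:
m = 1534940
2403874/(-581808/1397245 + 1577798/(-815788)) + m/2654970 = 2403874/(-581808/1397245 + 1577798/(-815788)) + 1534940/2654970 = 2403874/(-581808*1/1397245 + 1577798*(-1/815788)) + 1534940*(1/2654970) = 2403874/(-581808/1397245 - 788899/407894) + 153494/265497 = 2403874/(-1339601175607/569927852030) + 153494/265497 = 2403874*(-569927852030/1339601175607) + 153494/265497 = -1370034745370764220/1339601175607 + 153494/265497 = -363739909170958939496482/355660093320131679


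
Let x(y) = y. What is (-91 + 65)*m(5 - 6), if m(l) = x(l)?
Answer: 26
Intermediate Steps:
m(l) = l
(-91 + 65)*m(5 - 6) = (-91 + 65)*(5 - 6) = -26*(-1) = 26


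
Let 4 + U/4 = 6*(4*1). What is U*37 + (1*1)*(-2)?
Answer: 2958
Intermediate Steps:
U = 80 (U = -16 + 4*(6*(4*1)) = -16 + 4*(6*4) = -16 + 4*24 = -16 + 96 = 80)
U*37 + (1*1)*(-2) = 80*37 + (1*1)*(-2) = 2960 + 1*(-2) = 2960 - 2 = 2958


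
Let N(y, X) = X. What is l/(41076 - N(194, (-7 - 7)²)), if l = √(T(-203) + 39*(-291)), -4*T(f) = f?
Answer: I*√45193/81760 ≈ 0.0026001*I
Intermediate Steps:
T(f) = -f/4
l = I*√45193/2 (l = √(-¼*(-203) + 39*(-291)) = √(203/4 - 11349) = √(-45193/4) = I*√45193/2 ≈ 106.29*I)
l/(41076 - N(194, (-7 - 7)²)) = (I*√45193/2)/(41076 - (-7 - 7)²) = (I*√45193/2)/(41076 - 1*(-14)²) = (I*√45193/2)/(41076 - 1*196) = (I*√45193/2)/(41076 - 196) = (I*√45193/2)/40880 = (I*√45193/2)*(1/40880) = I*√45193/81760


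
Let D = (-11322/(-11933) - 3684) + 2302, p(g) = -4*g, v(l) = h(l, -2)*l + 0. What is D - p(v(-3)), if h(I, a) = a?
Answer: -16193692/11933 ≈ -1357.1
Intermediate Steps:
v(l) = -2*l (v(l) = -2*l + 0 = -2*l)
D = -16480084/11933 (D = (-11322*(-1/11933) - 3684) + 2302 = (11322/11933 - 3684) + 2302 = -43949850/11933 + 2302 = -16480084/11933 ≈ -1381.1)
D - p(v(-3)) = -16480084/11933 - (-4)*(-2*(-3)) = -16480084/11933 - (-4)*6 = -16480084/11933 - 1*(-24) = -16480084/11933 + 24 = -16193692/11933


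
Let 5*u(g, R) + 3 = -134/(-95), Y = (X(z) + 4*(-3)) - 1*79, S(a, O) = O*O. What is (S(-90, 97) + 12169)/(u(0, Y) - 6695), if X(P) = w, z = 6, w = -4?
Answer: -5124775/1590138 ≈ -3.2229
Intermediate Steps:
X(P) = -4
S(a, O) = O²
Y = -95 (Y = (-4 + 4*(-3)) - 1*79 = (-4 - 12) - 79 = -16 - 79 = -95)
u(g, R) = -151/475 (u(g, R) = -⅗ + (-134/(-95))/5 = -⅗ + (-134*(-1/95))/5 = -⅗ + (⅕)*(134/95) = -⅗ + 134/475 = -151/475)
(S(-90, 97) + 12169)/(u(0, Y) - 6695) = (97² + 12169)/(-151/475 - 6695) = (9409 + 12169)/(-3180276/475) = 21578*(-475/3180276) = -5124775/1590138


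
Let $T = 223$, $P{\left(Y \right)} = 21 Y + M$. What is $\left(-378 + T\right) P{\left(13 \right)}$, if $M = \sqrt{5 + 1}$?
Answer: $-42315 - 155 \sqrt{6} \approx -42695.0$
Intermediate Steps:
$M = \sqrt{6} \approx 2.4495$
$P{\left(Y \right)} = \sqrt{6} + 21 Y$ ($P{\left(Y \right)} = 21 Y + \sqrt{6} = \sqrt{6} + 21 Y$)
$\left(-378 + T\right) P{\left(13 \right)} = \left(-378 + 223\right) \left(\sqrt{6} + 21 \cdot 13\right) = - 155 \left(\sqrt{6} + 273\right) = - 155 \left(273 + \sqrt{6}\right) = -42315 - 155 \sqrt{6}$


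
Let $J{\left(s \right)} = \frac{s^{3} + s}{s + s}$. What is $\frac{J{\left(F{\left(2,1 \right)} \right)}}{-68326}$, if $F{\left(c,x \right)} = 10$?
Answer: $- \frac{101}{136652} \approx -0.0007391$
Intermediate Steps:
$J{\left(s \right)} = \frac{s + s^{3}}{2 s}$
$\frac{J{\left(F{\left(2,1 \right)} \right)}}{-68326} = \frac{\frac{1}{2} + \frac{10^{2}}{2}}{-68326} = \left(\frac{1}{2} + \frac{1}{2} \cdot 100\right) \left(- \frac{1}{68326}\right) = \left(\frac{1}{2} + 50\right) \left(- \frac{1}{68326}\right) = \frac{101}{2} \left(- \frac{1}{68326}\right) = - \frac{101}{136652}$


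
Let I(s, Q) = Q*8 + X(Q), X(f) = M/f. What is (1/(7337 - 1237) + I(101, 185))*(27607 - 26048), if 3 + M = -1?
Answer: 520754573763/225700 ≈ 2.3073e+6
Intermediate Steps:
M = -4 (M = -3 - 1 = -4)
X(f) = -4/f
I(s, Q) = -4/Q + 8*Q (I(s, Q) = Q*8 - 4/Q = 8*Q - 4/Q = -4/Q + 8*Q)
(1/(7337 - 1237) + I(101, 185))*(27607 - 26048) = (1/(7337 - 1237) + (-4/185 + 8*185))*(27607 - 26048) = (1/6100 + (-4*1/185 + 1480))*1559 = (1/6100 + (-4/185 + 1480))*1559 = (1/6100 + 273796/185)*1559 = (334031157/225700)*1559 = 520754573763/225700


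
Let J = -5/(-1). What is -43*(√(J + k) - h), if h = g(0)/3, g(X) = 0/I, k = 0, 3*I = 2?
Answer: -43*√5 ≈ -96.151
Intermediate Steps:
I = ⅔ (I = (⅓)*2 = ⅔ ≈ 0.66667)
J = 5 (J = -5*(-1) = 5)
g(X) = 0 (g(X) = 0/(⅔) = 0*(3/2) = 0)
h = 0 (h = 0/3 = 0*(⅓) = 0)
-43*(√(J + k) - h) = -43*(√(5 + 0) - 1*0) = -43*(√5 + 0) = -43*√5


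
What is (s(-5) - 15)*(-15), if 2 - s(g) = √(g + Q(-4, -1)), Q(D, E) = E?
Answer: 195 + 15*I*√6 ≈ 195.0 + 36.742*I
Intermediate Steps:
s(g) = 2 - √(-1 + g) (s(g) = 2 - √(g - 1) = 2 - √(-1 + g))
(s(-5) - 15)*(-15) = ((2 - √(-1 - 5)) - 15)*(-15) = ((2 - √(-6)) - 15)*(-15) = ((2 - I*√6) - 15)*(-15) = (-13 - I*√6)*(-15) = 195 + 15*I*√6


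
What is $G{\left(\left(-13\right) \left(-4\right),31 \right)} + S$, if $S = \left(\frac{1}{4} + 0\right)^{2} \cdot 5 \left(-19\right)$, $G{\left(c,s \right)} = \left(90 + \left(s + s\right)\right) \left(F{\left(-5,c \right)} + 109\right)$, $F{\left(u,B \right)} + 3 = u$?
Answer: $\frac{245537}{16} \approx 15346.0$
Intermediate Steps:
$F{\left(u,B \right)} = -3 + u$
$G{\left(c,s \right)} = 9090 + 202 s$ ($G{\left(c,s \right)} = \left(90 + \left(s + s\right)\right) \left(\left(-3 - 5\right) + 109\right) = \left(90 + 2 s\right) \left(-8 + 109\right) = \left(90 + 2 s\right) 101 = 9090 + 202 s$)
$S = - \frac{95}{16}$ ($S = \left(\frac{1}{4} + 0\right)^{2} \cdot 5 \left(-19\right) = \left(\frac{1}{4}\right)^{2} \cdot 5 \left(-19\right) = \frac{1}{16} \cdot 5 \left(-19\right) = \frac{5}{16} \left(-19\right) = - \frac{95}{16} \approx -5.9375$)
$G{\left(\left(-13\right) \left(-4\right),31 \right)} + S = \left(9090 + 202 \cdot 31\right) - \frac{95}{16} = \left(9090 + 6262\right) - \frac{95}{16} = 15352 - \frac{95}{16} = \frac{245537}{16}$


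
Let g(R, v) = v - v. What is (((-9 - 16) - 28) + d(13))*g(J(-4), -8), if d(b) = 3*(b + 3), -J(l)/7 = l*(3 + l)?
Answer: 0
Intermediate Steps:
J(l) = -7*l*(3 + l)
d(b) = 9 + 3*b (d(b) = 3*(3 + b) = 9 + 3*b)
g(R, v) = 0
(((-9 - 16) - 28) + d(13))*g(J(-4), -8) = (((-9 - 16) - 28) + (9 + 3*13))*0 = ((-25 - 28) + (9 + 39))*0 = (-53 + 48)*0 = -5*0 = 0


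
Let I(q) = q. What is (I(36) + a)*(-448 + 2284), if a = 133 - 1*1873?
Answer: -3128544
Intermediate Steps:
a = -1740 (a = 133 - 1873 = -1740)
(I(36) + a)*(-448 + 2284) = (36 - 1740)*(-448 + 2284) = -1704*1836 = -3128544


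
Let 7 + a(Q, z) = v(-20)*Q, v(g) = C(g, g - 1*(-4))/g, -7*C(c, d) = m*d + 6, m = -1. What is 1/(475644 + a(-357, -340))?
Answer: 10/4755809 ≈ 2.1027e-6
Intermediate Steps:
C(c, d) = -6/7 + d/7 (C(c, d) = -(-d + 6)/7 = -(6 - d)/7 = -6/7 + d/7)
v(g) = (-2/7 + g/7)/g (v(g) = (-6/7 + (g - 1*(-4))/7)/g = (-6/7 + (g + 4)/7)/g = (-6/7 + (4 + g)/7)/g = (-6/7 + (4/7 + g/7))/g = (-2/7 + g/7)/g)
a(Q, z) = -7 + 11*Q/70 (a(Q, z) = -7 + ((1/7)*(-2 - 20)/(-20))*Q = -7 + ((1/7)*(-1/20)*(-22))*Q = -7 + 11*Q/70)
1/(475644 + a(-357, -340)) = 1/(475644 + (-7 + (11/70)*(-357))) = 1/(475644 + (-7 - 561/10)) = 1/(475644 - 631/10) = 1/(4755809/10) = 10/4755809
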